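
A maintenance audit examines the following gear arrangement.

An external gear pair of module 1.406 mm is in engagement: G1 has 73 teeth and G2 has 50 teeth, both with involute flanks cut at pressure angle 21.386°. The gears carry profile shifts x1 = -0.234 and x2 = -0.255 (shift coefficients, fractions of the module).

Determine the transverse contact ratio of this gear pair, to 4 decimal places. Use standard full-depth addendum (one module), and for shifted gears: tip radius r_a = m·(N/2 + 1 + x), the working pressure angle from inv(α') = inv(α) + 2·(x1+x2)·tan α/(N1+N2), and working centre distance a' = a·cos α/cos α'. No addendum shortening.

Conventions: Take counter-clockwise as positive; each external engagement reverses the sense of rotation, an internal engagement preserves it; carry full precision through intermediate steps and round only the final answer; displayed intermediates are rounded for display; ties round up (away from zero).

1.8028

single-mesh involute tooth geometry (73T engaging 50T at module 1.406)
base radii: r_b1 = 47.785427, r_b2 = 32.729745
tip radii: r_a1 = 52.395996, r_a2 = 36.197470
inv(α') = inv(21.386°) + 2·(-0.234-0.255)·tan α/(73+50) = 0.01524395  ⇒  α' = 20.14571°
a' = a·cos α / cos α' = 86.4690·cos 21.386°/cos 20.14571° = 85.762115
action lengths: √(r_a1²−r_b1²) = 21.491704, √(r_a2²−r_b2²) = 15.460292
base pitch p_b = π·m·cos α = 4.112941
CR = (21.491704 + 15.460292 − 85.762115·sin 20.14571°)/4.112941 = 1.802792
contact ratio ≈ 1.8028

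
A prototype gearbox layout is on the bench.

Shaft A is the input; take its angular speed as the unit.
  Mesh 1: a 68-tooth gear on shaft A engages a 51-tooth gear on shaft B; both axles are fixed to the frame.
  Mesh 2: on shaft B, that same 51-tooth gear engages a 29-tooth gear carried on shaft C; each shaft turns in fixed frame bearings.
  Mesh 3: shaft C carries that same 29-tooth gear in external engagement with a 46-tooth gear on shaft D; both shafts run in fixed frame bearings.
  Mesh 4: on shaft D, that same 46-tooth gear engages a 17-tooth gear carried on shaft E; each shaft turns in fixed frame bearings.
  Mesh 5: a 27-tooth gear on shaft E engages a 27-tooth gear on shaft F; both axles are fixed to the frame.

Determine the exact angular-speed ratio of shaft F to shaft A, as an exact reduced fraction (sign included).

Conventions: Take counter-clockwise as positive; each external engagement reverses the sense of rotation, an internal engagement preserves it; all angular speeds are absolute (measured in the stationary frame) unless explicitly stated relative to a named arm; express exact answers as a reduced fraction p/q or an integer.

-4

class = fixed-axis compound train [5 meshes; 5 ratios multiply, 5 sense flips]
mesh 1 [68T→51T]: running ratio 4/3, sense −
mesh 2 [51T→29T]: running ratio 68/29, sense +
mesh 3 [29T→46T]: running ratio 34/23, sense −
mesh 4 [46T→17T]: running ratio 4, sense +
mesh 5 [27T→27T]: running ratio 4, sense −
ω_out/ω_in = -4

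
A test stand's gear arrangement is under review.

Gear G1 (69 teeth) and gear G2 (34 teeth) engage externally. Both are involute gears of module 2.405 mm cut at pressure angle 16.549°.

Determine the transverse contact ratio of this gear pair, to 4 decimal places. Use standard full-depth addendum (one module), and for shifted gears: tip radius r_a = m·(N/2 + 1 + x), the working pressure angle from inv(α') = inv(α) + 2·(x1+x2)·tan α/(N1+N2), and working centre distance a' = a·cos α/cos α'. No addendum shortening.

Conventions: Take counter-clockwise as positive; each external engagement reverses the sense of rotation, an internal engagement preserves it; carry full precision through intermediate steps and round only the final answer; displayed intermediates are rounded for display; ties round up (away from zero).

topology: single-mesh involute geometry — m = 2.405, 69T/34T pair
base radii: r_b1 = 79.535488, r_b2 = 39.191400
tip radii: r_a1 = 85.377500, r_a2 = 43.290000
no profile shift: α' = α, a' = a
action lengths: √(r_a1²−r_b1²) = 31.039067, √(r_a2²−r_b2²) = 18.386361
base pitch p_b = π·m·cos α = 7.242554
CR = (31.039067 + 18.386361 − 123.857500·sin 16.54900°)/7.242554 = 1.953240
contact ratio ≈ 1.9532

1.9532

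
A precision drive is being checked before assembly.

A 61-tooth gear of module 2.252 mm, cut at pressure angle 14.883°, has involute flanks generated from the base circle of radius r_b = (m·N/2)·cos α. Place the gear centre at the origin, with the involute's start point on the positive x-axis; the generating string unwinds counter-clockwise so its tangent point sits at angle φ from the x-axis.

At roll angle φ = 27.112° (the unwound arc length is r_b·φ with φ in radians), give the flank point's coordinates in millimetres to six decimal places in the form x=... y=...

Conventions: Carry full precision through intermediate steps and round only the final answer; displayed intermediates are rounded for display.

x=73.402714 y=2.292390

class = single-mesh tooth geometry [base-circle involute, m = 2.252, 61T]
pitch radius r_p = m·N/2 = 2.252·61/2 = 68.686000
base radius r_b = r_p·cos α = 68.686000·cos 14.883° = 66.381745
roll angle φ = 27.112° = 0.47319367 rad
x = r_b·(cos φ + φ·sin φ) = 73.402714
y = r_b·(sin φ − φ·cos φ) = 2.292390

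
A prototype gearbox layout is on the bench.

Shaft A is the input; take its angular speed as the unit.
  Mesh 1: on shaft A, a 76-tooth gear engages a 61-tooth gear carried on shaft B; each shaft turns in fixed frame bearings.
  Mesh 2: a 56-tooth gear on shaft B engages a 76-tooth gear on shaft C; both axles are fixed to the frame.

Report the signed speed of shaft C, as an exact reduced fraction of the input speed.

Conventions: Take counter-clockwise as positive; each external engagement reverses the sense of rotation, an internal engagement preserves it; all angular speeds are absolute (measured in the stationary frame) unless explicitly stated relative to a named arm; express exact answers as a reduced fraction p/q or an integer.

2-mesh fixed-axis compound train (all bearings frame-fixed)
mesh 1 [76T→61T]: |ω|/ω_in = 1×76/61 = 76/61, sense flips to −
mesh 2 [56T→76T]: |ω|/ω_in = (76/61)×56/76 = 56/61, sense flips to +
signed output speed (× input speed) = 56/61

56/61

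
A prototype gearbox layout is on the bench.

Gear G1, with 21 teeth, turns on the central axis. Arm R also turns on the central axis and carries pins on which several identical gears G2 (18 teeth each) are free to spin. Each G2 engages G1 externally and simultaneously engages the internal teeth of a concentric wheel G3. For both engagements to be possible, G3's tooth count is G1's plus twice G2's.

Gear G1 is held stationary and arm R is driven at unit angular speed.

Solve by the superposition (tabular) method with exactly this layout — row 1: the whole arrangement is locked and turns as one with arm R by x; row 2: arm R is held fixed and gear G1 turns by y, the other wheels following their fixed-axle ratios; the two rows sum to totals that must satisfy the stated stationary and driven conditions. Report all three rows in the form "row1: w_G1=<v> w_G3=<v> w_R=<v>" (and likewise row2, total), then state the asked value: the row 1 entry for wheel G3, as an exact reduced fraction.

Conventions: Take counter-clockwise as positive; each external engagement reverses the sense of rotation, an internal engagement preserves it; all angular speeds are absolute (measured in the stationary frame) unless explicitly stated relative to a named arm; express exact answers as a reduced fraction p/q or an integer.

row1: w_G1=1 w_G3=1 w_R=1
row2: w_G1=-1 w_G3=7/19 w_R=0
total: w_G1=0 w_G3=26/19 w_R=1
asked value: 1

recognized (axles ride arm R): planetary set, 21/18/57 teeth
row 1: whole set turns with the arm by x
row 2 (arm held, sun turns y): ω_ring = −(21/57)·y, ω_arm = 0
boundary: total ω_sun = x + y = 0 and total ω_arm = x = 1  ⇒  y = -1, x = 1
row 2 ring = −(21/57)·(-1) = 7/19
totals (row 1 + row 2): sun 1 + (-1) = 0, ring 1 + 7/19 = 26/19, arm 1 + 0 = 1
asked cell (row1, ring) = 1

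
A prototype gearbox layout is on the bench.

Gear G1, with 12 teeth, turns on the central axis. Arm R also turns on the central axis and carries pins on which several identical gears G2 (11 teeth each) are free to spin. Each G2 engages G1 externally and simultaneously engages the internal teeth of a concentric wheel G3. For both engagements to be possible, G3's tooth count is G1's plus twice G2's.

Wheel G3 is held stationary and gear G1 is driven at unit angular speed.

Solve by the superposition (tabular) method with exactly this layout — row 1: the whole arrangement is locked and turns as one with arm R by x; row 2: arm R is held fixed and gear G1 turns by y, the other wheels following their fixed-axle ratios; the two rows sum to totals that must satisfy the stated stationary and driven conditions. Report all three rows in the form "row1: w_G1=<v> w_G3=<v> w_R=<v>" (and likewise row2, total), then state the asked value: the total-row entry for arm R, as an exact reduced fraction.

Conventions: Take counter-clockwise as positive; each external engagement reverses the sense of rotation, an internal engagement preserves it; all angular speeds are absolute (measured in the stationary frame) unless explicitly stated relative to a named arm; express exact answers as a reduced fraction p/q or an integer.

class = planetary set [G3 = 12+2·11 = 34; Willis about the carrier]
row 1 — lock + rotate with arm: ω_sun = ω_ring = ω_arm = x
row 2 (arm held, sun turns y): ω_ring = −(12/34)·y, ω_arm = 0
boundary: total ω_ring = x − (12/34)·y = 0 and total ω_sun = x + y = 1  ⇒  y = 17/23, x = 6/23
row 2 ring = −(12/34)·17/23 = -6/23
totals (row 1 + row 2): sun 6/23 + 17/23 = 1, ring 6/23 + (-6/23) = 0, arm 6/23 + 0 = 6/23
asked cell (total, arm) = 6/23

row1: w_G1=6/23 w_G3=6/23 w_R=6/23
row2: w_G1=17/23 w_G3=-6/23 w_R=0
total: w_G1=1 w_G3=0 w_R=6/23
asked value: 6/23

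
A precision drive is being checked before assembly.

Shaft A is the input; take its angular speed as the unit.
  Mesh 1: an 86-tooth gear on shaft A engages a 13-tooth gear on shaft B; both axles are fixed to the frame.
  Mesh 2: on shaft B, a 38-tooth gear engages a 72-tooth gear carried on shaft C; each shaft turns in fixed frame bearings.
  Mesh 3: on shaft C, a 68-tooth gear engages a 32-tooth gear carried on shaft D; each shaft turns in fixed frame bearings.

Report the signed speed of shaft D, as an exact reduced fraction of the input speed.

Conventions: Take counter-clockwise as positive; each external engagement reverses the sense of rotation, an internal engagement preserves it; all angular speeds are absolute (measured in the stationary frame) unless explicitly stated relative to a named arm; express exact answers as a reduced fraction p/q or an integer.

3-mesh fixed-axis compound train (all bearings frame-fixed)
mesh 1 [86T→13T]: |ω|/ω_in = 1×86/13 = 86/13, sense flips to −
mesh 2 [38T→72T]: |ω|/ω_in = (86/13)×38/72 = 817/234, sense flips to +
mesh 3 [68T→32T]: |ω|/ω_in = (817/234)×68/32 = 13889/1872, sense flips to −
signed output speed (× input speed) = -13889/1872

-13889/1872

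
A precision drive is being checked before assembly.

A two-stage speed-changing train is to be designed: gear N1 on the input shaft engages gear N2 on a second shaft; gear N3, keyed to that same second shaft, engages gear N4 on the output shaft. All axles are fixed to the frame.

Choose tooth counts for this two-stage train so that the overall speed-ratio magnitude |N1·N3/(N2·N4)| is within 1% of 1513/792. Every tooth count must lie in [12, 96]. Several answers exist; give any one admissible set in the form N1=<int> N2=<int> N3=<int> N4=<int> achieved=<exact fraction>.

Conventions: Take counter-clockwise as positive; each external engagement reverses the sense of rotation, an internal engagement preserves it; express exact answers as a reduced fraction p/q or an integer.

N1=17 N2=12 N3=89 N4=66 achieved=1513/792

2-stage fixed-axis compound train for ratio 1513/792
target = 1513/792 in lowest terms: an exact hit needs N1·N3 = k·1513 and N2·N4 = k·792 for one integer k, every count in [12, 96]; additionally prefer no 1:1 stage (N1 ≠ N2, N3 ≠ N4)
k = 1: N1·N3 = 1513 = 17·89, N2·N4 = 792 = 12·66
achieved = 17·89/(12·66) = 1513/792; |achieved − target| = 0 ≤ 1513/79200 ✓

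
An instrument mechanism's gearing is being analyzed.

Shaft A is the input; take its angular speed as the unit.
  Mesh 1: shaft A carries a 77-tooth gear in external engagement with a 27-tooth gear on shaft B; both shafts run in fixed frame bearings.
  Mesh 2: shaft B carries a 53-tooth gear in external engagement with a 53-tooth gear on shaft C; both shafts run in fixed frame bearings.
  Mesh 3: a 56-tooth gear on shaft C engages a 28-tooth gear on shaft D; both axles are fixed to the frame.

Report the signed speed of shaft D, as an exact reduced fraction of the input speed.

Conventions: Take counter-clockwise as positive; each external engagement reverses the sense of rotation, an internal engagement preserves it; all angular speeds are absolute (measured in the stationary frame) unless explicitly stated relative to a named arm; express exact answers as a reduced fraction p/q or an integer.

3-mesh fixed-axis compound train (all bearings frame-fixed)
mesh 1 [77T→27T]: |ω|/ω_in = 1×77/27 = 77/27, sense flips to −
mesh 2 [53T→53T]: |ω|/ω_in = (77/27)×53/53 = 77/27, sense flips to +
mesh 3 [56T→28T]: |ω|/ω_in = (77/27)×56/28 = 154/27, sense flips to −
signed output speed (× input speed) = -154/27

-154/27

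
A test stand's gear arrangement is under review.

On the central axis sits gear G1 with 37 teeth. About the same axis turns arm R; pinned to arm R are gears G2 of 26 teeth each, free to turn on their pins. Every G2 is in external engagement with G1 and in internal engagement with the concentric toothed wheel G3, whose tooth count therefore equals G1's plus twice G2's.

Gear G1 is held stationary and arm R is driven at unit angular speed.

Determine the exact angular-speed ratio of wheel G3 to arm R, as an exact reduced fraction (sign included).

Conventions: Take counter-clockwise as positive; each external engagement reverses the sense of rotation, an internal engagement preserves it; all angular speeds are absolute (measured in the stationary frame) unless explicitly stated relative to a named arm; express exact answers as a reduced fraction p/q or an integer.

planetary set (37T centre, 26T on arm, 89T internal) — Willis relation
ring teeth: 37 + 2·26 = 89
37(ω_sun−ω_arm) = −89(ω_ring−ω_arm),  ω_sun = 0, ω_arm = 1
ω_ring = 1 − (37/89)(0−1) = 126/89
ω_out/ω_in = 126/89

126/89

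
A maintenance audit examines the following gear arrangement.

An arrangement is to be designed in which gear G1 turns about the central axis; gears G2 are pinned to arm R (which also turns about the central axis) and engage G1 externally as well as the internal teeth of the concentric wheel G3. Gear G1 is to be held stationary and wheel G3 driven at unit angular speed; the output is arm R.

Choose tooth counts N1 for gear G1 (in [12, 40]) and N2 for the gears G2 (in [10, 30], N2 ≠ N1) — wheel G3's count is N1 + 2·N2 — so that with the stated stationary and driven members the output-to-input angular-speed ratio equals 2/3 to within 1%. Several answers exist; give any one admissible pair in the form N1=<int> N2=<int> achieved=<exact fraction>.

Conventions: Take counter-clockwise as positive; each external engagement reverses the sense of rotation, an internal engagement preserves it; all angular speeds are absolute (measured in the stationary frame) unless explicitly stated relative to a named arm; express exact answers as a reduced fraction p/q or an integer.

N1=20 N2=10 achieved=2/3

topology: planetary set — design target 2/3, arm = carrier (Willis)
Willis with ω_sun = 0: ω_arm/ω_ring = N3/(N1+N3); set equal to 2/3  ⇒  N3/N1 = (2/3)/(1 − 2/3) = 2
N3 = N1 + 2·N2  ⇒  N2/N1 = (N3/N1 − 1)/2 = (2 − 1)/2 = 1/2
smallest multiple with N1 ≥ 12 and N2 ≥ 10: k = 10  ⇒  N1 = 10·2 = 20, N2 = 10·1 = 10 (N1 ≤ 40, N2 ≤ 30, N2 ≠ N1 ✓), N3 = 20 + 2·10 = 40
check: N3/(N1+N3) with N1 = 20, N3 = 40 gives 2/3; |achieved − target| = 0 ≤ 1/150 ✓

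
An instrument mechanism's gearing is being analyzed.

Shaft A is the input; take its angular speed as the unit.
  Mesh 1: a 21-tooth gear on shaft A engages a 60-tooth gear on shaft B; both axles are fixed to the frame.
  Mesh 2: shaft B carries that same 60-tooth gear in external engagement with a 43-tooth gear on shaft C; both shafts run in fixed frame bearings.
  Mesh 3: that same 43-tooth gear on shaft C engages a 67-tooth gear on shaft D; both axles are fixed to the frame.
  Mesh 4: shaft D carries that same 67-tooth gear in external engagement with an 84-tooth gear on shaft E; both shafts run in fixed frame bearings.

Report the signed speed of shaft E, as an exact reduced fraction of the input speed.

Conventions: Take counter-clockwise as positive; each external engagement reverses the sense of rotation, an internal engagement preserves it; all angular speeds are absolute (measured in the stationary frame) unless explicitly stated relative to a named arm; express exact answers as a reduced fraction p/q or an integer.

4-mesh fixed-axis compound train (all bearings frame-fixed)
mesh 1 [21T→60T]: |ω|/ω_in = 1×21/60 = 7/20, sense flips to −
mesh 2 [60T→43T]: |ω|/ω_in = (7/20)×60/43 = 21/43, sense flips to +
mesh 3 [43T→67T]: |ω|/ω_in = (21/43)×43/67 = 21/67, sense flips to −
mesh 4 [67T→84T]: |ω|/ω_in = (21/67)×67/84 = 1/4, sense flips to +
signed output speed (× input speed) = 1/4

1/4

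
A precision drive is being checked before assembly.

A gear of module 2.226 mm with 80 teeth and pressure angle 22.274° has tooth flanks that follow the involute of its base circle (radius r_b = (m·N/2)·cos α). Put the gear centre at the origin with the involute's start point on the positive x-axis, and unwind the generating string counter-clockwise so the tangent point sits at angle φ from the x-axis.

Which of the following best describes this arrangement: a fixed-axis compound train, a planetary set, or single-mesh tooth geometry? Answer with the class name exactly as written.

single-mesh involute tooth geometry (80T wheel at module 2.226)
classification: single-mesh tooth geometry

single-mesh tooth geometry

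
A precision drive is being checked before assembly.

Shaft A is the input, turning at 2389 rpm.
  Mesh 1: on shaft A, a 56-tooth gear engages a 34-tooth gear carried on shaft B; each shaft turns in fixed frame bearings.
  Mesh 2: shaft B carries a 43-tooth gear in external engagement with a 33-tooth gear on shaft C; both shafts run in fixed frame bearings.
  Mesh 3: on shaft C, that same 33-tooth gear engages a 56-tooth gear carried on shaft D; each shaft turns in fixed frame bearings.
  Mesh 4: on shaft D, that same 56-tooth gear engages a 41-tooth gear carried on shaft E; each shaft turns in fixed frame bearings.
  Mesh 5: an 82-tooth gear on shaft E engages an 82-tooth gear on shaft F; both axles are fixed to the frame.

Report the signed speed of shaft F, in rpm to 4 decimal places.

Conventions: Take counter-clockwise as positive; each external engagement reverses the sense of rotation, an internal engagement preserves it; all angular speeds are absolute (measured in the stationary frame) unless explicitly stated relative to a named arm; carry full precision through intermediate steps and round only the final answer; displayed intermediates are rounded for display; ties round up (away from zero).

class = fixed-axis compound train [5 meshes; 5 ratios multiply, 5 sense flips]
mesh 1 [56T→34T]: ω = 2389.0000×56/34 = 3934.8235 rpm, sense flips to −
mesh 2 [43T→33T]: ω = 3934.8235×43/33 = 5127.1943 rpm, sense flips to +
mesh 3 [33T→56T]: ω = 5127.1943×33/56 = 3021.3824 rpm, sense flips to −
mesh 4 [56T→41T]: ω = 3021.3824×56/41 = 4126.7661 rpm, sense flips to +
mesh 5 [82T→82T]: ω = 4126.7661×82/82 = 4126.7661 rpm, sense flips to −
signed output speed = -4126.7661 rpm

-4126.7661 rpm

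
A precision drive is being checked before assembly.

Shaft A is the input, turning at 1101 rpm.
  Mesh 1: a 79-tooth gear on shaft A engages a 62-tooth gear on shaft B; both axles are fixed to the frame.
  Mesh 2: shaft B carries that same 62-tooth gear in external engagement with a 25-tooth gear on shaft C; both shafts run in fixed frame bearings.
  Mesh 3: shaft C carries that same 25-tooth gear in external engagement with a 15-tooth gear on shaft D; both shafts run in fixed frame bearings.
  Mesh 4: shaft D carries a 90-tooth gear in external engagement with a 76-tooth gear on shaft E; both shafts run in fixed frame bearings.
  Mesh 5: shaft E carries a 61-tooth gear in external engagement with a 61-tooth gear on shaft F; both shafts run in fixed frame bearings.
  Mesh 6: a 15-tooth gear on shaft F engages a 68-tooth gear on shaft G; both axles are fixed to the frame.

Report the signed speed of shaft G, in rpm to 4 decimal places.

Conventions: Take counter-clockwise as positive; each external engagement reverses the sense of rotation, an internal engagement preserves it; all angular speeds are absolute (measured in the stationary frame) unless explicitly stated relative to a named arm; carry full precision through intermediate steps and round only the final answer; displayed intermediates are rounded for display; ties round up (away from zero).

+1514.7272 rpm

class = fixed-axis compound train [6 meshes; 6 ratios multiply, 6 sense flips]
mesh 1 [79T→62T]: ω = 1101.0000×79/62 = 1402.8871 rpm, sense flips to −
mesh 2 [62T→25T]: ω = 1402.8871×62/25 = 3479.1600 rpm, sense flips to +
mesh 3 [25T→15T]: ω = 3479.1600×25/15 = 5798.6000 rpm, sense flips to −
mesh 4 [90T→76T]: ω = 5798.6000×90/76 = 6866.7632 rpm, sense flips to +
mesh 5 [61T→61T]: ω = 6866.7632×61/61 = 6866.7632 rpm, sense flips to −
mesh 6 [15T→68T]: ω = 6866.7632×15/68 = 1514.7272 rpm, sense flips to +
signed output speed = +1514.7272 rpm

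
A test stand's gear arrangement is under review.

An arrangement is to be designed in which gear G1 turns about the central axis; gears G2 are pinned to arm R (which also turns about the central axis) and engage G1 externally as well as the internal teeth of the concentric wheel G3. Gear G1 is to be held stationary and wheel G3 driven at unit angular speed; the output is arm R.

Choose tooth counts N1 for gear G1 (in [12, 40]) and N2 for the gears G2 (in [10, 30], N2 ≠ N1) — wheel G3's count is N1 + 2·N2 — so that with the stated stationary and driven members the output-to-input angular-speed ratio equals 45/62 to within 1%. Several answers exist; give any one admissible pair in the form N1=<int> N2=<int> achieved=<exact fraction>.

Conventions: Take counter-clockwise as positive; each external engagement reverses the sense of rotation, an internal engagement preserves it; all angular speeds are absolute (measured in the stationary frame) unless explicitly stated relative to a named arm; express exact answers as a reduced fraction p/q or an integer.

N1=17 N2=14 achieved=45/62

planetary set to be sized for 45/62 (Willis relation)
Willis with ω_sun = 0: ω_arm/ω_ring = N3/(N1+N3); set equal to 45/62  ⇒  N3/N1 = (45/62)/(1 − 45/62) = 45/17
N3 = N1 + 2·N2  ⇒  N2/N1 = (N3/N1 − 1)/2 = (45/17 − 1)/2 = 14/17
smallest multiple with N1 ≥ 12 and N2 ≥ 10: k = 1  ⇒  N1 = 1·17 = 17, N2 = 1·14 = 14 (N1 ≤ 40, N2 ≤ 30, N2 ≠ N1 ✓), N3 = 17 + 2·14 = 45
check: N3/(N1+N3) with N1 = 17, N3 = 45 gives 45/62; |achieved − target| = 0 ≤ 9/1240 ✓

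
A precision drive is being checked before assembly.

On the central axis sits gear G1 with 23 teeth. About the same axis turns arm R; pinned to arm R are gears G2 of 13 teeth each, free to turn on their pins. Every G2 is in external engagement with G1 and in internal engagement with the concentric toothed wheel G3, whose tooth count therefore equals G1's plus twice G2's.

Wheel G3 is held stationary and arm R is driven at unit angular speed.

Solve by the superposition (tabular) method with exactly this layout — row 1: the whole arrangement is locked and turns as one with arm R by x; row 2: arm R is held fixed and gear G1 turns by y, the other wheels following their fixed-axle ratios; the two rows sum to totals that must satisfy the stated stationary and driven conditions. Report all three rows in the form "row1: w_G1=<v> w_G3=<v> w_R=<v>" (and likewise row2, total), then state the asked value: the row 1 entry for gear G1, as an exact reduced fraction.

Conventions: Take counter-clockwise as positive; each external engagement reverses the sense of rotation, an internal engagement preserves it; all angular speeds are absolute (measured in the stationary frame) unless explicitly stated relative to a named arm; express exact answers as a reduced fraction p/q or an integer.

row1: w_G1=1 w_G3=1 w_R=1
row2: w_G1=49/23 w_G3=-1 w_R=0
total: w_G1=72/23 w_G3=0 w_R=1
asked value: 1

recognized (axles ride arm R): planetary set, 23/13/49 teeth
row 1 — lock + rotate with arm: ω_sun = ω_ring = ω_arm = x
row 2 (arm held, sun turns y): ω_ring = −(23/49)·y, ω_arm = 0
boundary: total ω_ring = x − (23/49)·y = 0 and total ω_arm = x = 1  ⇒  y = 49/23, x = 1
row 2 ring = −(23/49)·49/23 = -1
totals (row 1 + row 2): sun 1 + 49/23 = 72/23, ring 1 + (-1) = 0, arm 1 + 0 = 1
asked cell (row1, sun) = 1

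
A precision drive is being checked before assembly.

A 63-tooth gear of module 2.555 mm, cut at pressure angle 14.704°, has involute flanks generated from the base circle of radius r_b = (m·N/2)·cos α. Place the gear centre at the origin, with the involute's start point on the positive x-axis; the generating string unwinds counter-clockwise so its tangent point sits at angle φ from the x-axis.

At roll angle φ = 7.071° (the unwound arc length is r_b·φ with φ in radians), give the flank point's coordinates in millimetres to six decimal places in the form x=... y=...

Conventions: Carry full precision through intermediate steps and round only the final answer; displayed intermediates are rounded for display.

recognized (one wheel, involute flank): single-mesh tooth geometry, m = 2.555, N = 63
pitch radius r_p = m·N/2 = 2.555·63/2 = 80.482500
base radius r_b = r_p·cos α = 80.482500·cos 14.704° = 77.846701
roll angle φ = 7.071° = 0.12341223 rad
x = r_b·(cos φ + φ·sin φ) = 78.437271
y = r_b·(sin φ − φ·cos φ) = 0.048700

x=78.437271 y=0.048700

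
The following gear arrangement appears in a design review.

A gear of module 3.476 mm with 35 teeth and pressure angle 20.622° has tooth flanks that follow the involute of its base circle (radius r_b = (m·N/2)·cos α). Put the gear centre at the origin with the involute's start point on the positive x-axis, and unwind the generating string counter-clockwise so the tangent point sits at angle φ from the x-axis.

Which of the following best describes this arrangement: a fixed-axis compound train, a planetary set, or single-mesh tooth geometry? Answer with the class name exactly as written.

single-mesh tooth geometry

class = single-mesh tooth geometry [base-circle involute, m = 3.476, 35T]
classification: single-mesh tooth geometry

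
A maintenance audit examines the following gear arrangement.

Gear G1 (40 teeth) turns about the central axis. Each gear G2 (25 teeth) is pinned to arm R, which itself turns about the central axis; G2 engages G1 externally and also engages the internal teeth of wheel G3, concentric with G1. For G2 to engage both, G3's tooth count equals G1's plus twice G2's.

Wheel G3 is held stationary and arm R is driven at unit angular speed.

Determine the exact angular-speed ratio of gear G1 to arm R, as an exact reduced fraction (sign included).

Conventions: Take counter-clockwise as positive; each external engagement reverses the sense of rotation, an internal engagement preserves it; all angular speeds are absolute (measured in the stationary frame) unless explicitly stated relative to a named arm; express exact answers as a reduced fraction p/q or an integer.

class = planetary set [G3 = 40+2·25 = 90; Willis about the carrier]
ring teeth: 40 + 2·25 = 90
40(ω_sun−ω_arm) = −90(ω_ring−ω_arm),  ω_ring = 0, ω_arm = 1
ω_sun = 1 − (90/40)(0−1) = 13/4
ω_out/ω_in = 13/4

13/4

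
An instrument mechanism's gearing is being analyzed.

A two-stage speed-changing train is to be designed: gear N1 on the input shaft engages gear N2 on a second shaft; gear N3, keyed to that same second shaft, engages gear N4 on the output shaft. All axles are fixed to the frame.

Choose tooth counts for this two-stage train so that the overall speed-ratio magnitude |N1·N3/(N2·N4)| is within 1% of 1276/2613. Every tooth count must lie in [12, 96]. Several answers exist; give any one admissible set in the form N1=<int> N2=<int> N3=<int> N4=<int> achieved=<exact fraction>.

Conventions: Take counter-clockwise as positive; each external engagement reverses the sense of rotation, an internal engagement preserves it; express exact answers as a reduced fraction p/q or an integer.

design class (target 1276/2613): fixed-axis compound train
target = 1276/2613 in lowest terms: an exact hit needs N1·N3 = k·1276 and N2·N4 = k·2613 for one integer k, every count in [12, 96]; additionally prefer no 1:1 stage (N1 ≠ N2, N3 ≠ N4)
k = 1: N1·N3 = 1276 = 22·58, N2·N4 = 2613 = 39·67
achieved = 22·58/(39·67) = 1276/2613; |achieved − target| = 0 ≤ 319/65325 ✓

N1=22 N2=39 N3=58 N4=67 achieved=1276/2613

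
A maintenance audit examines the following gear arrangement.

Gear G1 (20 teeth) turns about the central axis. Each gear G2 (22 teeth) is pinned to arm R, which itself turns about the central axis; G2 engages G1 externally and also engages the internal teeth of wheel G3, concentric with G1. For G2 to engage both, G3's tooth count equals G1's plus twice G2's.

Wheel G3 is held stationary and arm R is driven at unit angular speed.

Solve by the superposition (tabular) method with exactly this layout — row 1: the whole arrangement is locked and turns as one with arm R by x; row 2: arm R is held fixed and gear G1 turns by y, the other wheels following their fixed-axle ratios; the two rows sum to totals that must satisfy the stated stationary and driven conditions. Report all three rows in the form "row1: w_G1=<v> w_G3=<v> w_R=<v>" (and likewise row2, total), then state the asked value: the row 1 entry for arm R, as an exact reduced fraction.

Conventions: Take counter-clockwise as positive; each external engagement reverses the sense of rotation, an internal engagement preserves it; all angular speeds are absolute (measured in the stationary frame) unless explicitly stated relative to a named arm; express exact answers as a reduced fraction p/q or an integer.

row1: w_G1=1 w_G3=1 w_R=1
row2: w_G1=16/5 w_G3=-1 w_R=0
total: w_G1=21/5 w_G3=0 w_R=1
asked value: 1

planetary set (20T centre, 22T on arm, 64T internal) — Willis relation
row 1: whole set turns with the arm by x
superposition row 2 [arm held]: sun y, ring −(20/64)·y, arm 0
boundary: total ω_ring = x − (20/64)·y = 0 and total ω_arm = x = 1  ⇒  y = 16/5, x = 1
row 2 ring = −(20/64)·16/5 = -1
totals (row 1 + row 2): sun 1 + 16/5 = 21/5, ring 1 + (-1) = 0, arm 1 + 0 = 1
asked cell (row1, arm) = 1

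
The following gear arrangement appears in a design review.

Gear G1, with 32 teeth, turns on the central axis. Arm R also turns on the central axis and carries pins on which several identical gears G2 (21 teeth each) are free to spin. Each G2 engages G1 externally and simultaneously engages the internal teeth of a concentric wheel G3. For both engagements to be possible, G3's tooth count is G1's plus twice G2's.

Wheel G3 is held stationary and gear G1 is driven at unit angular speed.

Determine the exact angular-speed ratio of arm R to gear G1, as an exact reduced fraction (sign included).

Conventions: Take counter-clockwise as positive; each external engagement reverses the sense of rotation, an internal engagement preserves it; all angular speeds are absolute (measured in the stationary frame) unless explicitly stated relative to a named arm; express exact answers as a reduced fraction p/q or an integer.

topology: planetary set — G1 32T / G2 21T / G3 74T, arm = carrier (Willis)
ring teeth: 32 + 2·21 = 74
32(ω_sun−ω_arm) = −74(ω_ring−ω_arm),  ω_ring = 0, ω_sun = 1
32(1−ω_arm) = −74(0−ω_arm)  ⇒  106·ω_arm = 32  ⇒  ω_arm = 16/53
ω_out/ω_in = 16/53

16/53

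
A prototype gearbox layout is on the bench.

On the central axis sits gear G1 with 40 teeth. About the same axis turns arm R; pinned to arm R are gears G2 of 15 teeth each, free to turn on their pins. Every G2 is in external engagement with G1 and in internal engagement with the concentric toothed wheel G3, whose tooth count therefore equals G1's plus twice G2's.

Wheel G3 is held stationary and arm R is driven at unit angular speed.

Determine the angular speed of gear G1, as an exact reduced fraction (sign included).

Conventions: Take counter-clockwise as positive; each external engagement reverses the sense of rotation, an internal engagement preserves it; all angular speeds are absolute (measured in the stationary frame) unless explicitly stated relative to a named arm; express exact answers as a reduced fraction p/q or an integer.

11/4

class = planetary set [G3 = 40+2·15 = 70; Willis about the carrier]
ring teeth: 40 + 2·15 = 70
40(ω_sun−ω_arm) = −70(ω_ring−ω_arm),  ω_ring = 0, ω_arm = 1
ω_sun = 1 − (70/40)(0−1) = 11/4
exact speed ratio = 11/4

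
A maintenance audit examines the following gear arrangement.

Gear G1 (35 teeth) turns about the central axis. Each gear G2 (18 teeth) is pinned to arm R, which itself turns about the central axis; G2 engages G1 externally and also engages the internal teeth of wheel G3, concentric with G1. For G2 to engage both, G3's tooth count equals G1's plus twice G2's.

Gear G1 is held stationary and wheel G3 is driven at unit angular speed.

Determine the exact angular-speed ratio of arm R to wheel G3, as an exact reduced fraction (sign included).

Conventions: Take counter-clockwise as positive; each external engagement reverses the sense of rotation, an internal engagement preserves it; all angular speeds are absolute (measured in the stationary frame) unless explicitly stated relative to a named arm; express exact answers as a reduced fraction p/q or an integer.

71/106

topology: planetary set — G1 35T / G2 18T / G3 71T, arm = carrier (Willis)
ring teeth: 35 + 2·18 = 71
35(ω_sun−ω_arm) = −71(ω_ring−ω_arm),  ω_sun = 0, ω_ring = 1
35(0−ω_arm) = −71(1−ω_arm)  ⇒  106·ω_arm = 71  ⇒  ω_arm = 71/106
ω_out/ω_in = 71/106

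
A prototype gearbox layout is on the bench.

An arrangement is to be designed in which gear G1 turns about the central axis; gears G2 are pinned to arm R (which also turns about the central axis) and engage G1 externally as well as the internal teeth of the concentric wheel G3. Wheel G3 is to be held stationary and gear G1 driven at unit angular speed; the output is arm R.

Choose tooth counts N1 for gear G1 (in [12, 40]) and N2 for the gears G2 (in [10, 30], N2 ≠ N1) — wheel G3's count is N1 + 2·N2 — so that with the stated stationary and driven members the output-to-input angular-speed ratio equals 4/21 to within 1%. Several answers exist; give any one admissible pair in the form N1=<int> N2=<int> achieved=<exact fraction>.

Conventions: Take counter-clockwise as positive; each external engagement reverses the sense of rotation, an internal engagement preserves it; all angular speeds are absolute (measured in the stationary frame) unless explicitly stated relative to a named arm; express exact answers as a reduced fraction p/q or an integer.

N1=16 N2=26 achieved=4/21

class = planetary set [ratio 4/21 wanted; Willis about the carrier]
Willis with ω_ring = 0: ω_arm/ω_sun = N1/(N1+N3); set equal to 4/21  ⇒  N3/N1 = 1/(4/21) − 1 = 17/4
N3 = N1 + 2·N2  ⇒  N2/N1 = (N3/N1 − 1)/2 = (17/4 − 1)/2 = 13/8
smallest multiple with N1 ≥ 12 and N2 ≥ 10: k = 2  ⇒  N1 = 2·8 = 16, N2 = 2·13 = 26 (N1 ≤ 40, N2 ≤ 30, N2 ≠ N1 ✓), N3 = 16 + 2·26 = 68
check: N1/(N1+N3) with N1 = 16, N3 = 68 gives 4/21; |achieved − target| = 0 ≤ 1/525 ✓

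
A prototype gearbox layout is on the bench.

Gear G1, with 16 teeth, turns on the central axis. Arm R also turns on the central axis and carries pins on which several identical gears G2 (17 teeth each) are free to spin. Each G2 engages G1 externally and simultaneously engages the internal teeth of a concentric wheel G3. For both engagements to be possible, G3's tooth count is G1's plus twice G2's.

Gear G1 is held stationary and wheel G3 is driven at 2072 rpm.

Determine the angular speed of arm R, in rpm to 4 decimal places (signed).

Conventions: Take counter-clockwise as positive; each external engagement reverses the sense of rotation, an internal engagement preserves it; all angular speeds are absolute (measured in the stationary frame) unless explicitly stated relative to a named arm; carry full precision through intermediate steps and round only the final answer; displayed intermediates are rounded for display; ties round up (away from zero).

+1569.6970 rpm

class = planetary set [G3 = 16+2·17 = 50; Willis about the carrier]
normalise by the input: solve with ω_ring = 1, then scale by 2072 rpm
ring teeth: 16 + 2·17 = 50
16(ω_sun−ω_arm) = −50(ω_ring−ω_arm),  ω_sun = 0, ω_ring = 1
16(0−ω_arm) = −50(1−ω_arm)  ⇒  66·ω_arm = 50  ⇒  ω_arm = 25/33
scale: ω_arm = 25/33 × 2072 rpm = +1569.6970 rpm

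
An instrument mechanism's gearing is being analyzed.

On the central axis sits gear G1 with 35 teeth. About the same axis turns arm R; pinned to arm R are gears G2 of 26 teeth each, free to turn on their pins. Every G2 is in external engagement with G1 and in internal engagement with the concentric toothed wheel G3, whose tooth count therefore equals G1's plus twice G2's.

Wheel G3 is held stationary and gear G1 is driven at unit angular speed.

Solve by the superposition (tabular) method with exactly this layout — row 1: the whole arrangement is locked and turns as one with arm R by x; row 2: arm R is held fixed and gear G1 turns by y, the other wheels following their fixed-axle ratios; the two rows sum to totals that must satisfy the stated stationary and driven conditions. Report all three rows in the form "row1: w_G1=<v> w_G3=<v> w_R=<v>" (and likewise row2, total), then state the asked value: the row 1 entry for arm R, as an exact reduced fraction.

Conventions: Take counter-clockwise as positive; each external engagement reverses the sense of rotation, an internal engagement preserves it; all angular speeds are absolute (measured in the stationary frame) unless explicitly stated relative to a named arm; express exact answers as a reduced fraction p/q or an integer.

planetary set (35T centre, 26T on arm, 87T internal) — Willis relation
row 1: whole set turns with the arm by x
superposition row 2 [arm held]: sun y, ring −(35/87)·y, arm 0
boundary: total ω_ring = x − (35/87)·y = 0 and total ω_sun = x + y = 1  ⇒  y = 87/122, x = 35/122
row 2 ring = −(35/87)·87/122 = -35/122
totals (row 1 + row 2): sun 35/122 + 87/122 = 1, ring 35/122 + (-35/122) = 0, arm 35/122 + 0 = 35/122
asked cell (row1, arm) = 35/122

row1: w_G1=35/122 w_G3=35/122 w_R=35/122
row2: w_G1=87/122 w_G3=-35/122 w_R=0
total: w_G1=1 w_G3=0 w_R=35/122
asked value: 35/122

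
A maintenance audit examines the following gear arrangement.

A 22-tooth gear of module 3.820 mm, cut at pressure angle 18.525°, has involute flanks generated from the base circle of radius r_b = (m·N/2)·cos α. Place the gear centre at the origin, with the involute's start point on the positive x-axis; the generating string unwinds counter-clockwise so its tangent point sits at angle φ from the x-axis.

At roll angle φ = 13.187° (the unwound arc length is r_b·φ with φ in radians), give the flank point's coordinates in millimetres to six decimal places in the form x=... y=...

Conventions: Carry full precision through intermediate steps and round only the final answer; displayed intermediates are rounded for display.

x=40.884080 y=0.161063

class = single-mesh tooth geometry [base-circle involute, m = 3.820, 22T]
pitch radius r_p = m·N/2 = 3.820·22/2 = 42.020000
base radius r_b = r_p·cos α = 42.020000·cos 18.525° = 39.842739
roll angle φ = 13.187° = 0.23015657 rad
x = r_b·(cos φ + φ·sin φ) = 40.884080
y = r_b·(sin φ − φ·cos φ) = 0.161063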